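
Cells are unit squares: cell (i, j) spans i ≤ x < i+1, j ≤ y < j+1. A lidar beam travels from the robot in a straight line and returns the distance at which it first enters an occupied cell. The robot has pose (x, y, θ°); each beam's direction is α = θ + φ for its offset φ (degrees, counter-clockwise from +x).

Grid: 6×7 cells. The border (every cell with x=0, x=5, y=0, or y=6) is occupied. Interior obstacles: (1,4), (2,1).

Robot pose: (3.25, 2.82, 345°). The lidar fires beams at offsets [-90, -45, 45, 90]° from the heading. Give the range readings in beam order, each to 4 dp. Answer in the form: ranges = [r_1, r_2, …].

ranges = [0.9659, 2.1016, 2.0207, 3.2922]

beam 1: φ=-90°, α=255°
  d=(-0.2588,-0.9659)  start (3,2)  tX=0.9659 tY=0.8489  stride 1/|dx|=3.8637 1/|dy|=1.0353
    cross y-line → (3,1), t=0.8489
    cross x-line → (2,1), t=0.9659 (wall)
  → r_1 = 0.9659
beam 2: φ=-45°, α=300°
  d=(0.5000,-0.8660)  start (3,2)  tX=1.5000 tY=0.9469  stride 1/|dx|=2.0000 1/|dy|=1.1547
    cross y-line → (3,1), t=0.9469
    cross x-line → (4,1), t=1.5000
    cross y-line → (4,0), t=2.1016 (wall)
  → r_2 = 2.1016
beam 3: φ=45°, α=30°
  d=(0.8660,0.5000)  start (3,2)  tX=0.8660 tY=0.3600  stride 1/|dx|=1.1547 1/|dy|=2.0000
    cross y-line → (3,3), t=0.3600
    cross x-line → (4,3), t=0.8660
    cross x-line → (5,3), t=2.0207 (wall)
  → r_3 = 2.0207
beam 4: φ=90°, α=75°
  d=(0.2588,0.9659)  start (3,2)  tX=2.8978 tY=0.1863  stride 1/|dx|=3.8637 1/|dy|=1.0353
    cross y-line → (3,3), t=0.1863
    cross y-line → (3,4), t=1.2216
    cross y-line → (3,5), t=2.2569
    cross x-line → (4,5), t=2.8978
    cross y-line → (4,6), t=3.2922 (wall)
  → r_4 = 3.2922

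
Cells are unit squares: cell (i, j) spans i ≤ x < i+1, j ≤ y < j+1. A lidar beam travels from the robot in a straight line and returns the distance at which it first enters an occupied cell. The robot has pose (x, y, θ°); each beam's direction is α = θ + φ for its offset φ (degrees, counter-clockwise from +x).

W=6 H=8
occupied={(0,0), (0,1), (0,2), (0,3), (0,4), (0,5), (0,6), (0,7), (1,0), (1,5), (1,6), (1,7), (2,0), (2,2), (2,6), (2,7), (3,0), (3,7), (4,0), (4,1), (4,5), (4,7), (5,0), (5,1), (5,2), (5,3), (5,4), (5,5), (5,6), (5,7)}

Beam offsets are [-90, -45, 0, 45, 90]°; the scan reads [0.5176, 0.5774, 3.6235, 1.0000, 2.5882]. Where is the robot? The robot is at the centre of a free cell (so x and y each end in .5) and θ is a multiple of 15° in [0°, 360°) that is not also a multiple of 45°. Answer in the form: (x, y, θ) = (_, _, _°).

Candidates: 18 free-cell centres × 16 headings = 288 poses. Raycast each; keep the one whose scan matches to 4 dp.
  (1.5, 4.5, 165°): beam 3 = 0.5176 ≠ 3.6235 ✗
  (2.5, 5.5, 300°): beam 1 = 0.5774 ≠ 0.5176 ✗
  (2.5, 5.5, 30°): beam 1 = 4.0415 ≠ 0.5176 ✗
  (3.5, 1.5, 30°): beam 1 = 0.5774 ≠ 0.5176 ✗
  …
  (3.5, 1.5, 75°): r_1=0.5176, r_2=0.5774, r_3=3.6235, r_4=1.0000, r_5=2.5882 — all match ✓
No second candidate reproduces the full scan.

(x, y, θ) = (3.5, 1.5, 75°)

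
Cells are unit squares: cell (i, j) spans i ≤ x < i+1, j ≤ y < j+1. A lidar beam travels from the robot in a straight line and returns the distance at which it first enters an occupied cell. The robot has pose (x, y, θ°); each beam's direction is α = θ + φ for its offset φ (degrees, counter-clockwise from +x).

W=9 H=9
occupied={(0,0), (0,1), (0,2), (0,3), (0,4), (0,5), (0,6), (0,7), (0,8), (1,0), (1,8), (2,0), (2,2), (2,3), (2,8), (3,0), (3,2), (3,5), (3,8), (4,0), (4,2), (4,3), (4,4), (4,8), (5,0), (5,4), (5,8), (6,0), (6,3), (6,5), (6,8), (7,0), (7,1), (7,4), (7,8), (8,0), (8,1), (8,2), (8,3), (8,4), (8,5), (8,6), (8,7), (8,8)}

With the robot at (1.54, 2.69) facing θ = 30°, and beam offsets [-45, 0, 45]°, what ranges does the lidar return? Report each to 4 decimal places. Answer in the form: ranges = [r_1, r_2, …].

ranges = [0.4762, 0.5312, 5.4973]

beam 1: φ=-45°, α=345°
  dir = (cos 345°, sin 345°) = (0.9659, -0.2588); from cell (1,2)
  next x-line at t=0.4762, next y-line at t=2.6660; Δt_x=1.0353, Δt_y=3.8637
    x: enter (2,2) at t=0.4762 ← occupied
  → r_1 = 0.4762
beam 2: φ=0°, α=30°
  dir = (cos 30°, sin 30°) = (0.8660, 0.5000); from cell (1,2)
  next x-line at t=0.5312, next y-line at t=0.6200; Δt_x=1.1547, Δt_y=2.0000
    x: enter (2,2) at t=0.5312 ← occupied
  → r_2 = 0.5312
beam 3: φ=45°, α=75°
  dir = (cos 75°, sin 75°) = (0.2588, 0.9659); from cell (1,2)
  next x-line at t=1.7773, next y-line at t=0.3209; Δt_x=3.8637, Δt_y=1.0353
    y: enter (1,3) at t=0.3209
    y: enter (1,4) at t=1.3562
    x: enter (2,4) at t=1.7773
    y: enter (2,5) at t=2.3915
    y: enter (2,6) at t=3.4268
    y: enter (2,7) at t=4.4620
    y: enter (2,8) at t=5.4973 ← occupied
  → r_3 = 5.4973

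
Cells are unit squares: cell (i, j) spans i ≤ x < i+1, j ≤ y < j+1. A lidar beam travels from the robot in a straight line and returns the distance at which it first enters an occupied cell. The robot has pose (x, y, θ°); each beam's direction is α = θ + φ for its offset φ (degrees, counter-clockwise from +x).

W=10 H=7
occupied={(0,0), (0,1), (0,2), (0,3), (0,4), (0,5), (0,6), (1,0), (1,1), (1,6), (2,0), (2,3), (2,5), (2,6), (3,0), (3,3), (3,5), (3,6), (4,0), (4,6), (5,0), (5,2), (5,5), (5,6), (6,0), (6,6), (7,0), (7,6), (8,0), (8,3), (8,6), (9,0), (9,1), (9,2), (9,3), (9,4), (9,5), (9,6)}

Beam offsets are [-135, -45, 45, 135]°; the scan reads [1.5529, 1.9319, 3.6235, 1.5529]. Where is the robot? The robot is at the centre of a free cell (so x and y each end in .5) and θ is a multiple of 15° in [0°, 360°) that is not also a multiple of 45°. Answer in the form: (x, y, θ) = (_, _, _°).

(x, y, θ) = (7.5, 4.5, 210°)

The pose lattice has 32·16 = 512 candidates. Test each by forward raycasting.
  (6.5, 1.5, 165°): beam 1 = 2.8868 ≠ 1.5529 ✗
  (7.5, 4.5, 60°): beam 1 = 3.6235 ≠ 1.5529 ✗
  (7.5, 5.5, 285°): beam 1 = 1.0000 ≠ 1.5529 ✗
  …
  (7.5, 4.5, 210°): r_1=1.5529, r_2=1.9319, r_3=3.6235, r_4=1.5529 — all match ✓
Unique over the lattice → pose = (7.5, 4.5, 210°).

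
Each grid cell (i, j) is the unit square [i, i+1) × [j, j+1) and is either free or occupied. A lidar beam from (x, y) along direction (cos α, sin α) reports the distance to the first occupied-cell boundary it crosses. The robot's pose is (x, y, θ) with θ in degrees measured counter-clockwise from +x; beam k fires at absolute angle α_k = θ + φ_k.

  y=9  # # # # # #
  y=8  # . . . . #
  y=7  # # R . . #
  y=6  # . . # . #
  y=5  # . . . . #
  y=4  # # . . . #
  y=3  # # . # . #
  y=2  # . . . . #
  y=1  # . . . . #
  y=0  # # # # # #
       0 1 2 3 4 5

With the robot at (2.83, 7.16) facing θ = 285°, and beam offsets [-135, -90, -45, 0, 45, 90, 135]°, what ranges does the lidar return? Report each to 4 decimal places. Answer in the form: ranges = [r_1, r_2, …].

beam 1: φ=-135°, α=150°
  direction (-0.8660, 0.5000); cell (2,7); t to first gridline: x 0.9584, y 1.6800 (then +1.1547 / +2.0000)
    (1,7) via x @ 0.9584  # hit
  → r_1 = 0.9584
beam 2: φ=-90°, α=195°
  direction (-0.9659, -0.2588); cell (2,7); t to first gridline: x 0.8593, y 0.6182 (then +1.0353 / +3.8637)
    (2,6) via y @ 0.6182
    (1,6) via x @ 0.8593
    (0,6) via x @ 1.8946  # hit
  → r_2 = 1.8946
beam 3: φ=-45°, α=240°
  direction (-0.5000, -0.8660); cell (2,7); t to first gridline: x 1.6600, y 0.1848 (then +2.0000 / +1.1547)
    (2,6) via y @ 0.1848
    (2,5) via y @ 1.3395
    (1,5) via x @ 1.6600
    (1,4) via y @ 2.4942  # hit
  → r_3 = 2.4942
beam 4: φ=0°, α=285°
  direction (0.2588, -0.9659); cell (2,7); t to first gridline: x 0.6568, y 0.1656 (then +3.8637 / +1.0353)
    (2,6) via y @ 0.1656
    (3,6) via x @ 0.6568  # hit
  → r_4 = 0.6568
beam 5: φ=45°, α=330°
  direction (0.8660, -0.5000); cell (2,7); t to first gridline: x 0.1963, y 0.3200 (then +1.1547 / +2.0000)
    (3,7) via x @ 0.1963
    (3,6) via y @ 0.3200  # hit
  → r_5 = 0.3200
beam 6: φ=90°, α=15°
  direction (0.9659, 0.2588); cell (2,7); t to first gridline: x 0.1760, y 3.2455 (then +1.0353 / +3.8637)
    (3,7) via x @ 0.1760
    (4,7) via x @ 1.2113
    (5,7) via x @ 2.2465  # hit
  → r_6 = 2.2465
beam 7: φ=135°, α=60°
  direction (0.5000, 0.8660); cell (2,7); t to first gridline: x 0.3400, y 0.9699 (then +2.0000 / +1.1547)
    (3,7) via x @ 0.3400
    (3,8) via y @ 0.9699
    (3,9) via y @ 2.1246  # hit
  → r_7 = 2.1246

ranges = [0.9584, 1.8946, 2.4942, 0.6568, 0.3200, 2.2465, 2.1246]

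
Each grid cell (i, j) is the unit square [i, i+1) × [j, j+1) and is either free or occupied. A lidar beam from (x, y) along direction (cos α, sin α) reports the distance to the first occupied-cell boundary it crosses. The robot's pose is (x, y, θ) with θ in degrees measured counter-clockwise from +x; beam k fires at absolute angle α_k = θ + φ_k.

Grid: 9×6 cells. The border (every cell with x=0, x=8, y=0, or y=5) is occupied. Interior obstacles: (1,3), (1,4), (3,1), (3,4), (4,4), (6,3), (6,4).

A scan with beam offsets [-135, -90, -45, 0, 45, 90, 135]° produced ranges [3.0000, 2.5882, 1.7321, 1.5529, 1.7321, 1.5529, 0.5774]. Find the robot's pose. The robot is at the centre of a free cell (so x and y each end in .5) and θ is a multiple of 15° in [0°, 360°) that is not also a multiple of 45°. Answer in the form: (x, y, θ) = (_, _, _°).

Enumerate (i+0.5, j+0.5, θ) over the 21 free cells and 16 admissible headings. For each, cast all 7 beams and compare to the given ranges.
  (2.5, 1.5, 60°): beam 1 = 0.5176 ≠ 3.0000 ✗
  (6.5, 1.5, 285°): beam 1 = 5.1962 ≠ 3.0000 ✗
  (6.5, 2.5, 120°): beam 1 = 1.5529 ≠ 3.0000 ✗
  (2.5, 1.5, 210°): beam 1 = 2.5882 ≠ 3.0000 ✗
  …
  (6.5, 2.5, 285°): r_1=3.0000, r_2=2.5882, r_3=1.7321, r_4=1.5529, r_5=1.7321, r_6=1.5529, r_7=0.5774 — all match ✓
No second candidate reproduces the full scan.

(x, y, θ) = (6.5, 2.5, 285°)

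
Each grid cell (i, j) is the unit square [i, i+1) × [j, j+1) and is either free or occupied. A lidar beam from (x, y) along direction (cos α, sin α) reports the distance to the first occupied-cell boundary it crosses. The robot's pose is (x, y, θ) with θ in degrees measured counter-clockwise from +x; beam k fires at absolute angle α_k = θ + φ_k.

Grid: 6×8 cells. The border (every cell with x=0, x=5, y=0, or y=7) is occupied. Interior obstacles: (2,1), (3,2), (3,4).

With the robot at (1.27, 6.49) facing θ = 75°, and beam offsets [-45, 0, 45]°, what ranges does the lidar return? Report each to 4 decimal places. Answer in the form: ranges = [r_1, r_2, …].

ranges = [1.0200, 0.5280, 0.5400]

beam 1: φ=-45°, α=30°
  d=(0.8660,0.5000)  start (1,6)  tX=0.8429 tY=1.0200  stride 1/|dx|=1.1547 1/|dy|=2.0000
    cross x-line → (2,6), t=0.8429
    cross y-line → (2,7), t=1.0200 (wall)
  → r_1 = 1.0200
beam 2: φ=0°, α=75°
  d=(0.2588,0.9659)  start (1,6)  tX=2.8205 tY=0.5280  stride 1/|dx|=3.8637 1/|dy|=1.0353
    cross y-line → (1,7), t=0.5280 (wall)
  → r_2 = 0.5280
beam 3: φ=45°, α=120°
  d=(-0.5000,0.8660)  start (1,6)  tX=0.5400 tY=0.5889  stride 1/|dx|=2.0000 1/|dy|=1.1547
    cross x-line → (0,6), t=0.5400 (wall)
  → r_3 = 0.5400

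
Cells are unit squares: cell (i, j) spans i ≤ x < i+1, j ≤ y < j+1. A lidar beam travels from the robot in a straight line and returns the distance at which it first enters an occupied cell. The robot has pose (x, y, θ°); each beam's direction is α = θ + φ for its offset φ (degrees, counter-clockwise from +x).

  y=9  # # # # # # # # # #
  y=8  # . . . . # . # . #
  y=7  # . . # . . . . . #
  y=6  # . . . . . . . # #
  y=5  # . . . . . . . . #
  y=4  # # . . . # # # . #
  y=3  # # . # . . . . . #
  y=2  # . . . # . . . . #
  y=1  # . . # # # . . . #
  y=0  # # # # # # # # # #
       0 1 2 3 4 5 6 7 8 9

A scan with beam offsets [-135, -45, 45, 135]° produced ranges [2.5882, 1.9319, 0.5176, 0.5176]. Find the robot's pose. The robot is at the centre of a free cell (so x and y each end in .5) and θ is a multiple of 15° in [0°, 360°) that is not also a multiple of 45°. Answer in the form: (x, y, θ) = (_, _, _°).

The pose lattice has 50·16 = 800 candidates. Test each by forward raycasting.
  (3.5, 6.5, 330°): beam 2 = 3.6235 ≠ 1.9319 ✗
  (8.5, 1.5, 30°): beam 1 = 0.5176 ≠ 2.5882 ✗
  (2.5, 3.5, 330°): beam 1 = 0.5176 ≠ 2.5882 ✗
  (5.5, 7.5, 165°): beam 1 = 1.7321 ≠ 2.5882 ✗
  …
  (8.5, 1.5, 240°): r_1=2.5882, r_2=1.9319, r_3=0.5176, r_4=0.5176 — all match ✓
Only this pose fits every beam.

(x, y, θ) = (8.5, 1.5, 240°)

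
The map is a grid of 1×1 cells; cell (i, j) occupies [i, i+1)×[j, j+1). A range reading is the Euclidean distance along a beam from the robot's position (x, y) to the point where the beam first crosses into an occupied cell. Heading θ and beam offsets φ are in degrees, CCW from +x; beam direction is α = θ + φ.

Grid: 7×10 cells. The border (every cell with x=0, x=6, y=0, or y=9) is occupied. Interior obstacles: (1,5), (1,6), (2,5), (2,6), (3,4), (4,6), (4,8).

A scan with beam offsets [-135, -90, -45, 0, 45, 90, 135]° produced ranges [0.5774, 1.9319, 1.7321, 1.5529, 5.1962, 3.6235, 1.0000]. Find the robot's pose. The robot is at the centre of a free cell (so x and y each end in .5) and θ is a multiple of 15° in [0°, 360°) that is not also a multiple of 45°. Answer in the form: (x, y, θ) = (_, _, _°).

Candidates: 33 free-cell centres × 16 headings = 528 poses. Raycast each; keep the one whose scan matches to 4 dp.
  (3.5, 3.5, 285°): beam 1 = 2.8868 ≠ 0.5774 ✗
  (1.5, 3.5, 285°): beam 2 = 0.5176 ≠ 1.9319 ✗
  (3.5, 2.5, 300°): beam 1 = 2.5882 ≠ 0.5774 ✗
  …
  (5.5, 4.5, 165°): r_1=0.5774, r_2=1.9319, r_3=1.7321, r_4=1.5529, r_5=5.1962, r_6=3.6235, r_7=1.0000 — all match ✓
No second candidate reproduces the full scan.

(x, y, θ) = (5.5, 4.5, 165°)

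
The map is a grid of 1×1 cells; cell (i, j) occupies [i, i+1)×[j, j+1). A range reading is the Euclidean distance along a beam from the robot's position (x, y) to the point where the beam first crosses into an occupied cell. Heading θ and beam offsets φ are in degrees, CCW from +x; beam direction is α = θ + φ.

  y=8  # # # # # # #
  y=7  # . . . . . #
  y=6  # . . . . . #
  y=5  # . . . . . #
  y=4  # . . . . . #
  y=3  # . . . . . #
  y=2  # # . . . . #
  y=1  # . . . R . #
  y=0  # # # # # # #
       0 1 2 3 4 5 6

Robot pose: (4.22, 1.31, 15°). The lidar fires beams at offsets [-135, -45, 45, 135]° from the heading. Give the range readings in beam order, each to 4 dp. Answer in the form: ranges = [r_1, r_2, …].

ranges = [0.3580, 0.6200, 3.5600, 2.5634]

beam 1: φ=-135°, α=240°
  direction (-0.5000, -0.8660); cell (4,1); t to first gridline: x 0.4400, y 0.3580 (then +2.0000 / +1.1547)
    (4,0) via y @ 0.3580  # hit
  → r_1 = 0.3580
beam 2: φ=-45°, α=330°
  direction (0.8660, -0.5000); cell (4,1); t to first gridline: x 0.9007, y 0.6200 (then +1.1547 / +2.0000)
    (4,0) via y @ 0.6200  # hit
  → r_2 = 0.6200
beam 3: φ=45°, α=60°
  direction (0.5000, 0.8660); cell (4,1); t to first gridline: x 1.5600, y 0.7967 (then +2.0000 / +1.1547)
    (4,2) via y @ 0.7967
    (5,2) via x @ 1.5600
    (5,3) via y @ 1.9514
    (5,4) via y @ 3.1061
    (6,4) via x @ 3.5600  # hit
  → r_3 = 3.5600
beam 4: φ=135°, α=150°
  direction (-0.8660, 0.5000); cell (4,1); t to first gridline: x 0.2540, y 1.3800 (then +1.1547 / +2.0000)
    (3,1) via x @ 0.2540
    (3,2) via y @ 1.3800
    (2,2) via x @ 1.4087
    (1,2) via x @ 2.5634  # hit
  → r_4 = 2.5634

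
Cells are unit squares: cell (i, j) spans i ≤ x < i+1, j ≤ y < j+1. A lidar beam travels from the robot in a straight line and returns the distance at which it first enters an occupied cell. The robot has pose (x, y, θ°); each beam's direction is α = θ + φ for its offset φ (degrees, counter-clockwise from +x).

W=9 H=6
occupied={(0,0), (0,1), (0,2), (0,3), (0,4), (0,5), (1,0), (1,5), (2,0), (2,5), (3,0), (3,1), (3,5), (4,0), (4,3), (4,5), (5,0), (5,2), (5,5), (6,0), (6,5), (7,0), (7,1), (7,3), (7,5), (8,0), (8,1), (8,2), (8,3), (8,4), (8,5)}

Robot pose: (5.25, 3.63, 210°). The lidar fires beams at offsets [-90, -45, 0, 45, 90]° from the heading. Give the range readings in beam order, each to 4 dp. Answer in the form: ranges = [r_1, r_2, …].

beam 1: φ=-90°, α=120°
  cosα=-0.5000 sinα=0.8660 | (5,3) | tMaxX 0.5000 tMaxY 0.4272 | tΔX 2.0000 tΔY 1.1547
    t=0.4272 [y] (5,4)
    t=0.5000 [x] (4,4)
    t=1.5819 [y] (4,5) — stop
  → r_1 = 1.5819
beam 2: φ=-45°, α=165°
  cosα=-0.9659 sinα=0.2588 | (5,3) | tMaxX 0.2588 tMaxY 1.4296 | tΔX 1.0353 tΔY 3.8637
    t=0.2588 [x] (4,3) — stop
  → r_2 = 0.2588
beam 3: φ=0°, α=210°
  cosα=-0.8660 sinα=-0.5000 | (5,3) | tMaxX 0.2887 tMaxY 1.2600 | tΔX 1.1547 tΔY 2.0000
    t=0.2887 [x] (4,3) — stop
  → r_3 = 0.2887
beam 4: φ=45°, α=255°
  cosα=-0.2588 sinα=-0.9659 | (5,3) | tMaxX 0.9659 tMaxY 0.6522 | tΔX 3.8637 tΔY 1.0353
    t=0.6522 [y] (5,2) — stop
  → r_4 = 0.6522
beam 5: φ=90°, α=300°
  cosα=0.5000 sinα=-0.8660 | (5,3) | tMaxX 1.5000 tMaxY 0.7275 | tΔX 2.0000 tΔY 1.1547
    t=0.7275 [y] (5,2) — stop
  → r_5 = 0.7275

ranges = [1.5819, 0.2588, 0.2887, 0.6522, 0.7275]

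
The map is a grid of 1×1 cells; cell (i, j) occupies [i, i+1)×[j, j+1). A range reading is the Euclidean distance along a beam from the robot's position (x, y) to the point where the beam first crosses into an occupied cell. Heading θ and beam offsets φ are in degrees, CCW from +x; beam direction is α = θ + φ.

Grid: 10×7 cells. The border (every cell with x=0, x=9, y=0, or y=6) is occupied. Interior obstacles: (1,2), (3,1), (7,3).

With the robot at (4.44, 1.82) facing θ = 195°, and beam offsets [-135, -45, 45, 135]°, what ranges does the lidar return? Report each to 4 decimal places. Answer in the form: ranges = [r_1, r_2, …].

ranges = [4.8266, 3.9722, 0.8800, 1.6400]

beam 1: φ=-135°, α=60°
  direction (0.5000, 0.8660); cell (4,1); t to first gridline: x 1.1200, y 0.2078 (then +2.0000 / +1.1547)
    (4,2) via y @ 0.2078
    (5,2) via x @ 1.1200
    (5,3) via y @ 1.3625
    (5,4) via y @ 2.5172
    (6,4) via x @ 3.1200
    (6,5) via y @ 3.6719
    (6,6) via y @ 4.8266  # hit
  → r_1 = 4.8266
beam 2: φ=-45°, α=150°
  direction (-0.8660, 0.5000); cell (4,1); t to first gridline: x 0.5081, y 0.3600 (then +1.1547 / +2.0000)
    (4,2) via y @ 0.3600
    (3,2) via x @ 0.5081
    (2,2) via x @ 1.6628
    (2,3) via y @ 2.3600
    (1,3) via x @ 2.8175
    (0,3) via x @ 3.9722  # hit
  → r_2 = 3.9722
beam 3: φ=45°, α=240°
  direction (-0.5000, -0.8660); cell (4,1); t to first gridline: x 0.8800, y 0.9469 (then +2.0000 / +1.1547)
    (3,1) via x @ 0.8800  # hit
  → r_3 = 0.8800
beam 4: φ=135°, α=330°
  direction (0.8660, -0.5000); cell (4,1); t to first gridline: x 0.6466, y 1.6400 (then +1.1547 / +2.0000)
    (5,1) via x @ 0.6466
    (5,0) via y @ 1.6400  # hit
  → r_4 = 1.6400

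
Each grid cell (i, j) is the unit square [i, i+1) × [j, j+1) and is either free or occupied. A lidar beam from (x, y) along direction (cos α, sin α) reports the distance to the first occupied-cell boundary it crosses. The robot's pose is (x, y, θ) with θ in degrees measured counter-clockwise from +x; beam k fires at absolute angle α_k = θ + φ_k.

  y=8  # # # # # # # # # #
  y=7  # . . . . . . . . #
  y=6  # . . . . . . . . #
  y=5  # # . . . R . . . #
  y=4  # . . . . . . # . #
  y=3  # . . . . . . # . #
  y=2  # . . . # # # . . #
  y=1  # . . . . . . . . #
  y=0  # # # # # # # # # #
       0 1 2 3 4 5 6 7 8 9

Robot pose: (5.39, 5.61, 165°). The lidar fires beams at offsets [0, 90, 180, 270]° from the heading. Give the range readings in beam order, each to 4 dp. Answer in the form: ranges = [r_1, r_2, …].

beam 1: φ=0°, α=165°
  cosα=-0.9659 sinα=0.2588 | (5,5) | tMaxX 0.4038 tMaxY 1.5068 | tΔX 1.0353 tΔY 3.8637
    t=0.4038 [x] (4,5)
    t=1.4390 [x] (3,5)
    t=1.5068 [y] (3,6)
    t=2.4743 [x] (2,6)
    t=3.5096 [x] (1,6)
    t=4.5449 [x] (0,6) — stop
  → r_1 = 4.5449
beam 2: φ=90°, α=255°
  cosα=-0.2588 sinα=-0.9659 | (5,5) | tMaxX 1.5068 tMaxY 0.6315 | tΔX 3.8637 tΔY 1.0353
    t=0.6315 [y] (5,4)
    t=1.5068 [x] (4,4)
    t=1.6668 [y] (4,3)
    t=2.7021 [y] (4,2) — stop
  → r_2 = 2.7021
beam 3: φ=180°, α=345°
  cosα=0.9659 sinα=-0.2588 | (5,5) | tMaxX 0.6315 tMaxY 2.3569 | tΔX 1.0353 tΔY 3.8637
    t=0.6315 [x] (6,5)
    t=1.6668 [x] (7,5)
    t=2.3569 [y] (7,4) — stop
  → r_3 = 2.3569
beam 4: φ=270°, α=75°
  cosα=0.2588 sinα=0.9659 | (5,5) | tMaxX 2.3569 tMaxY 0.4038 | tΔX 3.8637 tΔY 1.0353
    t=0.4038 [y] (5,6)
    t=1.4390 [y] (5,7)
    t=2.3569 [x] (6,7)
    t=2.4743 [y] (6,8) — stop
  → r_4 = 2.4743

ranges = [4.5449, 2.7021, 2.3569, 2.4743]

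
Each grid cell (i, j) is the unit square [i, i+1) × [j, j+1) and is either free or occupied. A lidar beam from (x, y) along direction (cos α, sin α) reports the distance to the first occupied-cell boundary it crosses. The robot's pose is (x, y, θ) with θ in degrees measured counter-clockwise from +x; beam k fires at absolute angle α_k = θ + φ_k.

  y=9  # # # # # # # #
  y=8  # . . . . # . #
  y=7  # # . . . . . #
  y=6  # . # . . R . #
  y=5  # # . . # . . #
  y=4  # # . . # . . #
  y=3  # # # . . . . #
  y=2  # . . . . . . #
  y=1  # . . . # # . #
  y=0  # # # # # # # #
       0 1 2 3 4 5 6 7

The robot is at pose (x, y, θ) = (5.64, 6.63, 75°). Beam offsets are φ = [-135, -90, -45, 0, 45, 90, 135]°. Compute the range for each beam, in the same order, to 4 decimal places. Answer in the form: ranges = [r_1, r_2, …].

beam 1: φ=-135°, α=300°
  d=(0.5000,-0.8660)  start (5,6)  tX=0.7200 tY=0.7275  stride 1/|dx|=2.0000 1/|dy|=1.1547
    cross x-line → (6,6), t=0.7200
    cross y-line → (6,5), t=0.7275
    cross y-line → (6,4), t=1.8822
    cross x-line → (7,4), t=2.7200 (wall)
  → r_1 = 2.7200
beam 2: φ=-90°, α=345°
  d=(0.9659,-0.2588)  start (5,6)  tX=0.3727 tY=2.4341  stride 1/|dx|=1.0353 1/|dy|=3.8637
    cross x-line → (6,6), t=0.3727
    cross x-line → (7,6), t=1.4080 (wall)
  → r_2 = 1.4080
beam 3: φ=-45°, α=30°
  d=(0.8660,0.5000)  start (5,6)  tX=0.4157 tY=0.7400  stride 1/|dx|=1.1547 1/|dy|=2.0000
    cross x-line → (6,6), t=0.4157
    cross y-line → (6,7), t=0.7400
    cross x-line → (7,7), t=1.5704 (wall)
  → r_3 = 1.5704
beam 4: φ=0°, α=75°
  d=(0.2588,0.9659)  start (5,6)  tX=1.3909 tY=0.3831  stride 1/|dx|=3.8637 1/|dy|=1.0353
    cross y-line → (5,7), t=0.3831
    cross x-line → (6,7), t=1.3909
    cross y-line → (6,8), t=1.4183
    cross y-line → (6,9), t=2.4536 (wall)
  → r_4 = 2.4536
beam 5: φ=45°, α=120°
  d=(-0.5000,0.8660)  start (5,6)  tX=1.2800 tY=0.4272  stride 1/|dx|=2.0000 1/|dy|=1.1547
    cross y-line → (5,7), t=0.4272
    cross x-line → (4,7), t=1.2800
    cross y-line → (4,8), t=1.5819
    cross y-line → (4,9), t=2.7366 (wall)
  → r_5 = 2.7366
beam 6: φ=90°, α=165°
  d=(-0.9659,0.2588)  start (5,6)  tX=0.6626 tY=1.4296  stride 1/|dx|=1.0353 1/|dy|=3.8637
    cross x-line → (4,6), t=0.6626
    cross y-line → (4,7), t=1.4296
    cross x-line → (3,7), t=1.6979
    cross x-line → (2,7), t=2.7331
    cross x-line → (1,7), t=3.7684 (wall)
  → r_6 = 3.7684
beam 7: φ=135°, α=210°
  d=(-0.8660,-0.5000)  start (5,6)  tX=0.7390 tY=1.2600  stride 1/|dx|=1.1547 1/|dy|=2.0000
    cross x-line → (4,6), t=0.7390
    cross y-line → (4,5), t=1.2600 (wall)
  → r_7 = 1.2600

ranges = [2.7200, 1.4080, 1.5704, 2.4536, 2.7366, 3.7684, 1.2600]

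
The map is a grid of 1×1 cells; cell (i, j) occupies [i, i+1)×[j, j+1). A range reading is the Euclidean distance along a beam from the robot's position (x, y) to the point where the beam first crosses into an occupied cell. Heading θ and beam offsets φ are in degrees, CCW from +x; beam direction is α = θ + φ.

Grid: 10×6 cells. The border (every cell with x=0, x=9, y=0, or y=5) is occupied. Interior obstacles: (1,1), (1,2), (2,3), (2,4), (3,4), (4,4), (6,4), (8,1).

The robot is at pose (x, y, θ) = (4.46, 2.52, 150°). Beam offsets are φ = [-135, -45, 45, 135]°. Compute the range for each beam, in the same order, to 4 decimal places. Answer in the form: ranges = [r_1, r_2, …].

beam 1: φ=-135°, α=15°
  direction (0.9659, 0.2588); cell (4,2); t to first gridline: x 0.5590, y 1.8546 (then +1.0353 / +3.8637)
    (5,2) via x @ 0.5590
    (6,2) via x @ 1.5943
    (6,3) via y @ 1.8546
    (7,3) via x @ 2.6296
    (8,3) via x @ 3.6649
    (9,3) via x @ 4.7002  # hit
  → r_1 = 4.7002
beam 2: φ=-45°, α=105°
  direction (-0.2588, 0.9659); cell (4,2); t to first gridline: x 1.7773, y 0.4969 (then +3.8637 / +1.0353)
    (4,3) via y @ 0.4969
    (4,4) via y @ 1.5322  # hit
  → r_2 = 1.5322
beam 3: φ=45°, α=195°
  direction (-0.9659, -0.2588); cell (4,2); t to first gridline: x 0.4762, y 2.0091 (then +1.0353 / +3.8637)
    (3,2) via x @ 0.4762
    (2,2) via x @ 1.5115
    (2,1) via y @ 2.0091
    (1,1) via x @ 2.5468  # hit
  → r_3 = 2.5468
beam 4: φ=135°, α=285°
  direction (0.2588, -0.9659); cell (4,2); t to first gridline: x 2.0864, y 0.5383 (then +3.8637 / +1.0353)
    (4,1) via y @ 0.5383
    (4,0) via y @ 1.5736  # hit
  → r_4 = 1.5736

ranges = [4.7002, 1.5322, 2.5468, 1.5736]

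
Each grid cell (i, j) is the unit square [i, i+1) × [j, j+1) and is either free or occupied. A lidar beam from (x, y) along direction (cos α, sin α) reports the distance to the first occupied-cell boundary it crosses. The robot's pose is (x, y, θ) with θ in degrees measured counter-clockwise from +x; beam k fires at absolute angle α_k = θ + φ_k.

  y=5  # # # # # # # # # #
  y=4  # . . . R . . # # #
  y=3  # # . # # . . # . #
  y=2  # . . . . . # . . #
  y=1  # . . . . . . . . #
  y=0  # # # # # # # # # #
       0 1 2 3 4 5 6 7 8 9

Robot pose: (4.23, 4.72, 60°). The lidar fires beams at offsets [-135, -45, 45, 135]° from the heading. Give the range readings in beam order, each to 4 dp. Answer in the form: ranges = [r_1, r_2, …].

beam 1: φ=-135°, α=285°
  dir = (cos 285°, sin 285°) = (0.2588, -0.9659); from cell (4,4)
  next x-line at t=2.9751, next y-line at t=0.7454; Δt_x=3.8637, Δt_y=1.0353
    y: enter (4,3) at t=0.7454 ← occupied
  → r_1 = 0.7454
beam 2: φ=-45°, α=15°
  dir = (cos 15°, sin 15°) = (0.9659, 0.2588); from cell (4,4)
  next x-line at t=0.7972, next y-line at t=1.0818; Δt_x=1.0353, Δt_y=3.8637
    x: enter (5,4) at t=0.7972
    y: enter (5,5) at t=1.0818 ← occupied
  → r_2 = 1.0818
beam 3: φ=45°, α=105°
  dir = (cos 105°, sin 105°) = (-0.2588, 0.9659); from cell (4,4)
  next x-line at t=0.8887, next y-line at t=0.2899; Δt_x=3.8637, Δt_y=1.0353
    y: enter (4,5) at t=0.2899 ← occupied
  → r_3 = 0.2899
beam 4: φ=135°, α=195°
  dir = (cos 195°, sin 195°) = (-0.9659, -0.2588); from cell (4,4)
  next x-line at t=0.2381, next y-line at t=2.7819; Δt_x=1.0353, Δt_y=3.8637
    x: enter (3,4) at t=0.2381
    x: enter (2,4) at t=1.2734
    x: enter (1,4) at t=2.3087
    y: enter (1,3) at t=2.7819 ← occupied
  → r_4 = 2.7819

ranges = [0.7454, 1.0818, 0.2899, 2.7819]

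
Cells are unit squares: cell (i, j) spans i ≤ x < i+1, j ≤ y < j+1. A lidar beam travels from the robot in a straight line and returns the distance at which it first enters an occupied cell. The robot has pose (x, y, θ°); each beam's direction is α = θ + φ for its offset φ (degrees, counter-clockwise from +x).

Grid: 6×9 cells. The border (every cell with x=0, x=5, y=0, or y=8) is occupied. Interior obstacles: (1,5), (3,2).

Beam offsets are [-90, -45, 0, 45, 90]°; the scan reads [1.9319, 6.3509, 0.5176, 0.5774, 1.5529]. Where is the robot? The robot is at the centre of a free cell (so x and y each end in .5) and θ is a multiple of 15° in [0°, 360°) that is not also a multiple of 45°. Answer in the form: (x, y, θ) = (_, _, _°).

(x, y, θ) = (4.5, 2.5, 165°)

The pose lattice has 26·16 = 416 candidates. Test each by forward raycasting.
  (3.5, 3.5, 165°): beam 1 = 4.6587 ≠ 1.9319 ✗
  (3.5, 3.5, 255°): beam 1 = 2.5882 ≠ 1.9319 ✗
  (4.5, 1.5, 285°): beam 2 = 0.5774 ≠ 6.3509 ✗
  …
  (4.5, 2.5, 165°): r_1=1.9319, r_2=6.3509, r_3=0.5176, r_4=0.5774, r_5=1.5529 — all match ✓
Only this pose fits every beam.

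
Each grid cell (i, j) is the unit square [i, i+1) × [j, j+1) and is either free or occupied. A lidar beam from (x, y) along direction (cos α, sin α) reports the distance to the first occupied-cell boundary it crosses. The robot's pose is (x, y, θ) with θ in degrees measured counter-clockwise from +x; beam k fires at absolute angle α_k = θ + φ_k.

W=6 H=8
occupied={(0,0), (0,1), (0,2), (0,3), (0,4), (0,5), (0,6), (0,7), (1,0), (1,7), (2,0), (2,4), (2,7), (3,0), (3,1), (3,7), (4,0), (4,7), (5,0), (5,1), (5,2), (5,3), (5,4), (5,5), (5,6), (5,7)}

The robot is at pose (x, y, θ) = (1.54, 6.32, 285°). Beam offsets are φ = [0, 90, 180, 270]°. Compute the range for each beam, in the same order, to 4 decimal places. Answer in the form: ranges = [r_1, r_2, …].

beam 1: φ=0°, α=285°
  direction (0.2588, -0.9659); cell (1,6); t to first gridline: x 1.7773, y 0.3313 (then +3.8637 / +1.0353)
    (1,5) via y @ 0.3313
    (1,4) via y @ 1.3666
    (2,4) via x @ 1.7773  # hit
  → r_1 = 1.7773
beam 2: φ=90°, α=15°
  direction (0.9659, 0.2588); cell (1,6); t to first gridline: x 0.4762, y 2.6273 (then +1.0353 / +3.8637)
    (2,6) via x @ 0.4762
    (3,6) via x @ 1.5115
    (4,6) via x @ 2.5468
    (4,7) via y @ 2.6273  # hit
  → r_2 = 2.6273
beam 3: φ=180°, α=105°
  direction (-0.2588, 0.9659); cell (1,6); t to first gridline: x 2.0864, y 0.7040 (then +3.8637 / +1.0353)
    (1,7) via y @ 0.7040  # hit
  → r_3 = 0.7040
beam 4: φ=270°, α=195°
  direction (-0.9659, -0.2588); cell (1,6); t to first gridline: x 0.5590, y 1.2364 (then +1.0353 / +3.8637)
    (0,6) via x @ 0.5590  # hit
  → r_4 = 0.5590

ranges = [1.7773, 2.6273, 0.7040, 0.5590]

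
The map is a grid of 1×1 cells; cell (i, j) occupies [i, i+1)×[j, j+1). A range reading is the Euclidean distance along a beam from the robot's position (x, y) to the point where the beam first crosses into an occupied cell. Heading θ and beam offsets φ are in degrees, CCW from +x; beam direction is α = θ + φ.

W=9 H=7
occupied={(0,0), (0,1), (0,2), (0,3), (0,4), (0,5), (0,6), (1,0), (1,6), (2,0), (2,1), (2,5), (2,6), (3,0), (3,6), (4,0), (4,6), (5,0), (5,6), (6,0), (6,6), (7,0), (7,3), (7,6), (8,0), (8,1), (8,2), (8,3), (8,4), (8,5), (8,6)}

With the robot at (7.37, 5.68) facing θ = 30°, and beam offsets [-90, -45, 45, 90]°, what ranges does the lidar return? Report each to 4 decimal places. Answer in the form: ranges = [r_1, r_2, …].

ranges = [1.2600, 0.6522, 0.3313, 0.3695]

beam 1: φ=-90°, α=300°
  d=(0.5000,-0.8660)  start (7,5)  tX=1.2600 tY=0.7852  stride 1/|dx|=2.0000 1/|dy|=1.1547
    cross y-line → (7,4), t=0.7852
    cross x-line → (8,4), t=1.2600 (wall)
  → r_1 = 1.2600
beam 2: φ=-45°, α=345°
  d=(0.9659,-0.2588)  start (7,5)  tX=0.6522 tY=2.6273  stride 1/|dx|=1.0353 1/|dy|=3.8637
    cross x-line → (8,5), t=0.6522 (wall)
  → r_2 = 0.6522
beam 3: φ=45°, α=75°
  d=(0.2588,0.9659)  start (7,5)  tX=2.4341 tY=0.3313  stride 1/|dx|=3.8637 1/|dy|=1.0353
    cross y-line → (7,6), t=0.3313 (wall)
  → r_3 = 0.3313
beam 4: φ=90°, α=120°
  d=(-0.5000,0.8660)  start (7,5)  tX=0.7400 tY=0.3695  stride 1/|dx|=2.0000 1/|dy|=1.1547
    cross y-line → (7,6), t=0.3695 (wall)
  → r_4 = 0.3695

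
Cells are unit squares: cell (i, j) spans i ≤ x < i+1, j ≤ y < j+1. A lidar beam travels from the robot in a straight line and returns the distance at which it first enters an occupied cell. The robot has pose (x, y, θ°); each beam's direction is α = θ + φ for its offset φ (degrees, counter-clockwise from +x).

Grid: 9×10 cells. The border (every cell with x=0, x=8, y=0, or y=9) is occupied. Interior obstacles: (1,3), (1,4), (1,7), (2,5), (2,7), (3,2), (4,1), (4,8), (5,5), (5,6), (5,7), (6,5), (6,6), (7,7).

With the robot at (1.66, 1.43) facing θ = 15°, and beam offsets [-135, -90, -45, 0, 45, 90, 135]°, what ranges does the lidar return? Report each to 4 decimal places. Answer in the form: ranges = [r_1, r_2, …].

beam 1: φ=-135°, α=240°
  cosα=-0.5000 sinα=-0.8660 | (1,1) | tMaxX 1.3200 tMaxY 0.4965 | tΔX 2.0000 tΔY 1.1547
    t=0.4965 [y] (1,0) — stop
  → r_1 = 0.4965
beam 2: φ=-90°, α=285°
  cosα=0.2588 sinα=-0.9659 | (1,1) | tMaxX 1.3137 tMaxY 0.4452 | tΔX 3.8637 tΔY 1.0353
    t=0.4452 [y] (1,0) — stop
  → r_2 = 0.4452
beam 3: φ=-45°, α=330°
  cosα=0.8660 sinα=-0.5000 | (1,1) | tMaxX 0.3926 tMaxY 0.8600 | tΔX 1.1547 tΔY 2.0000
    t=0.3926 [x] (2,1)
    t=0.8600 [y] (2,0) — stop
  → r_3 = 0.8600
beam 4: φ=0°, α=15°
  cosα=0.9659 sinα=0.2588 | (1,1) | tMaxX 0.3520 tMaxY 2.2023 | tΔX 1.0353 tΔY 3.8637
    t=0.3520 [x] (2,1)
    t=1.3873 [x] (3,1)
    t=2.2023 [y] (3,2) — stop
  → r_4 = 2.2023
beam 5: φ=45°, α=60°
  cosα=0.5000 sinα=0.8660 | (1,1) | tMaxX 0.6800 tMaxY 0.6582 | tΔX 2.0000 tΔY 1.1547
    t=0.6582 [y] (1,2)
    t=0.6800 [x] (2,2)
    t=1.8129 [y] (2,3)
    t=2.6800 [x] (3,3)
    t=2.9676 [y] (3,4)
    t=4.1223 [y] (3,5)
    t=4.6800 [x] (4,5)
    t=5.2770 [y] (4,6)
    t=6.4317 [y] (4,7)
    t=6.6800 [x] (5,7) — stop
  → r_5 = 6.6800
beam 6: φ=90°, α=105°
  cosα=-0.2588 sinα=0.9659 | (1,1) | tMaxX 2.5500 tMaxY 0.5901 | tΔX 3.8637 tΔY 1.0353
    t=0.5901 [y] (1,2)
    t=1.6254 [y] (1,3) — stop
  → r_6 = 1.6254
beam 7: φ=135°, α=150°
  cosα=-0.8660 sinα=0.5000 | (1,1) | tMaxX 0.7621 tMaxY 1.1400 | tΔX 1.1547 tΔY 2.0000
    t=0.7621 [x] (0,1) — stop
  → r_7 = 0.7621

ranges = [0.4965, 0.4452, 0.8600, 2.2023, 6.6800, 1.6254, 0.7621]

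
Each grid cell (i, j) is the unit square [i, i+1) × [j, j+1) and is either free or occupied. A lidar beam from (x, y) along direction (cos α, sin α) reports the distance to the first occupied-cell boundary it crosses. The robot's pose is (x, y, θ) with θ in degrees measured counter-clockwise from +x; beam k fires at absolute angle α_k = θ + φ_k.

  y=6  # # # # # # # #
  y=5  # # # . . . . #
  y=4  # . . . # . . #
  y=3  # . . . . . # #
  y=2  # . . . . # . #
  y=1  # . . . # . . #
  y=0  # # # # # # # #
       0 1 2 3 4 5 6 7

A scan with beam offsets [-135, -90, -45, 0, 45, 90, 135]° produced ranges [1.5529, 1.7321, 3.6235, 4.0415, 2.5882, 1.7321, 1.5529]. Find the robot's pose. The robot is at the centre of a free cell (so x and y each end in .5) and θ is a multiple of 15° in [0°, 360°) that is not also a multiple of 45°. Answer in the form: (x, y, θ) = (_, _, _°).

Enumerate (i+0.5, j+0.5, θ) over the 24 free cells and 16 admissible headings. For each, cast all 7 beams and compare to the given ranges.
  (6.5, 4.5, 165°): beam 1 = 0.5774 ≠ 1.5529 ✗
  (3.5, 4.5, 195°): beam 1 = 1.7321 ≠ 1.5529 ✗
  (6.5, 5.5, 105°): beam 1 = 0.5774 ≠ 1.5529 ✗
  …
  (2.5, 2.5, 60°): r_1=1.5529, r_2=1.7321, r_3=3.6235, r_4=4.0415, r_5=2.5882, r_6=1.7321, r_7=1.5529 — all match ✓
Unique over the lattice → pose = (2.5, 2.5, 60°).

(x, y, θ) = (2.5, 2.5, 60°)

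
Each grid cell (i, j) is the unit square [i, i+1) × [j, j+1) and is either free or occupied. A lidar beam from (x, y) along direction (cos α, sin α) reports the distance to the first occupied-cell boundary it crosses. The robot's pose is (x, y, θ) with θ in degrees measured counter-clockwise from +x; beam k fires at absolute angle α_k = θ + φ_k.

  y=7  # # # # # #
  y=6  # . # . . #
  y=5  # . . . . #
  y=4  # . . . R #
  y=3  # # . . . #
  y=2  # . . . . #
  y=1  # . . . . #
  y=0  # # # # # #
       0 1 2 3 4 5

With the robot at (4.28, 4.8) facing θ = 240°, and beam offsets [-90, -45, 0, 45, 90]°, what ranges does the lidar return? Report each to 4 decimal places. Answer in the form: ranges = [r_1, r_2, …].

beam 1: φ=-90°, α=150°
  cosα=-0.8660 sinα=0.5000 | (4,4) | tMaxX 0.3233 tMaxY 0.4000 | tΔX 1.1547 tΔY 2.0000
    t=0.3233 [x] (3,4)
    t=0.4000 [y] (3,5)
    t=1.4780 [x] (2,5)
    t=2.4000 [y] (2,6) — stop
  → r_1 = 2.4000
beam 2: φ=-45°, α=195°
  cosα=-0.9659 sinα=-0.2588 | (4,4) | tMaxX 0.2899 tMaxY 3.0910 | tΔX 1.0353 tΔY 3.8637
    t=0.2899 [x] (3,4)
    t=1.3252 [x] (2,4)
    t=2.3604 [x] (1,4)
    t=3.0910 [y] (1,3) — stop
  → r_2 = 3.0910
beam 3: φ=0°, α=240°
  cosα=-0.5000 sinα=-0.8660 | (4,4) | tMaxX 0.5600 tMaxY 0.9238 | tΔX 2.0000 tΔY 1.1547
    t=0.5600 [x] (3,4)
    t=0.9238 [y] (3,3)
    t=2.0785 [y] (3,2)
    t=2.5600 [x] (2,2)
    t=3.2332 [y] (2,1)
    t=4.3879 [y] (2,0) — stop
  → r_3 = 4.3879
beam 4: φ=45°, α=285°
  cosα=0.2588 sinα=-0.9659 | (4,4) | tMaxX 2.7819 tMaxY 0.8282 | tΔX 3.8637 tΔY 1.0353
    t=0.8282 [y] (4,3)
    t=1.8635 [y] (4,2)
    t=2.7819 [x] (5,2) — stop
  → r_4 = 2.7819
beam 5: φ=90°, α=330°
  cosα=0.8660 sinα=-0.5000 | (4,4) | tMaxX 0.8314 tMaxY 1.6000 | tΔX 1.1547 tΔY 2.0000
    t=0.8314 [x] (5,4) — stop
  → r_5 = 0.8314

ranges = [2.4000, 3.0910, 4.3879, 2.7819, 0.8314]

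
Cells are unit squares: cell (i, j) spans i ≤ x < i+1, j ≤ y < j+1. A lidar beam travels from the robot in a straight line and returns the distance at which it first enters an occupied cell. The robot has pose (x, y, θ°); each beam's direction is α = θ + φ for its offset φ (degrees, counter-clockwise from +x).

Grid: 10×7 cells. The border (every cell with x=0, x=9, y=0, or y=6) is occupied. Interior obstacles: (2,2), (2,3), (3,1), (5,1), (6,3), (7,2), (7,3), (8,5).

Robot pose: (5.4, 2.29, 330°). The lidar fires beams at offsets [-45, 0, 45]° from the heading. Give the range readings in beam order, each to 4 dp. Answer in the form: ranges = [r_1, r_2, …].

beam 1: φ=-45°, α=285°
  direction (0.2588, -0.9659); cell (5,2); t to first gridline: x 2.3182, y 0.3002 (then +3.8637 / +1.0353)
    (5,1) via y @ 0.3002  # hit
  → r_1 = 0.3002
beam 2: φ=0°, α=330°
  direction (0.8660, -0.5000); cell (5,2); t to first gridline: x 0.6928, y 0.5800 (then +1.1547 / +2.0000)
    (5,1) via y @ 0.5800  # hit
  → r_2 = 0.5800
beam 3: φ=45°, α=15°
  direction (0.9659, 0.2588); cell (5,2); t to first gridline: x 0.6212, y 2.7432 (then +1.0353 / +3.8637)
    (6,2) via x @ 0.6212
    (7,2) via x @ 1.6564  # hit
  → r_3 = 1.6564

ranges = [0.3002, 0.5800, 1.6564]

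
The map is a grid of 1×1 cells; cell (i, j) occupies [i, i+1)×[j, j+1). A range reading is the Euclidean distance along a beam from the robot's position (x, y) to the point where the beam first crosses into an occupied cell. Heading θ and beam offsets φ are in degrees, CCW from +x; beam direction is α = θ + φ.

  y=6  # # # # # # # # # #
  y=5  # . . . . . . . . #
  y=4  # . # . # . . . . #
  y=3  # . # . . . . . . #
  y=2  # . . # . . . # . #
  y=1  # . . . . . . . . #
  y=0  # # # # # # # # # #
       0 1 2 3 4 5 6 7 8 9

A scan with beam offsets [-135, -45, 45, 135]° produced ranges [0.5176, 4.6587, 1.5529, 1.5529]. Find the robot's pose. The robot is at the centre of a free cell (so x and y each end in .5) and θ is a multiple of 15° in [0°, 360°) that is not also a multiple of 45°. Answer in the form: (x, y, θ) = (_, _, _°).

(x, y, θ) = (2.5, 1.5, 60°)

Candidates: 35 free-cell centres × 16 headings = 560 poses. Raycast each; keep the one whose scan matches to 4 dp.
  (6.5, 3.5, 210°): beam 1 = 2.5882 ≠ 0.5176 ✗
  (3.5, 5.5, 285°): beam 1 = 1.0000 ≠ 0.5176 ✗
  (7.5, 3.5, 75°): beam 1 = 0.5774 ≠ 0.5176 ✗
  (6.5, 4.5, 210°): beam 1 = 1.5529 ≠ 0.5176 ✗
  …
  (2.5, 1.5, 60°): r_1=0.5176, r_2=4.6587, r_3=1.5529, r_4=1.5529 — all match ✓
Unique over the lattice → pose = (2.5, 1.5, 60°).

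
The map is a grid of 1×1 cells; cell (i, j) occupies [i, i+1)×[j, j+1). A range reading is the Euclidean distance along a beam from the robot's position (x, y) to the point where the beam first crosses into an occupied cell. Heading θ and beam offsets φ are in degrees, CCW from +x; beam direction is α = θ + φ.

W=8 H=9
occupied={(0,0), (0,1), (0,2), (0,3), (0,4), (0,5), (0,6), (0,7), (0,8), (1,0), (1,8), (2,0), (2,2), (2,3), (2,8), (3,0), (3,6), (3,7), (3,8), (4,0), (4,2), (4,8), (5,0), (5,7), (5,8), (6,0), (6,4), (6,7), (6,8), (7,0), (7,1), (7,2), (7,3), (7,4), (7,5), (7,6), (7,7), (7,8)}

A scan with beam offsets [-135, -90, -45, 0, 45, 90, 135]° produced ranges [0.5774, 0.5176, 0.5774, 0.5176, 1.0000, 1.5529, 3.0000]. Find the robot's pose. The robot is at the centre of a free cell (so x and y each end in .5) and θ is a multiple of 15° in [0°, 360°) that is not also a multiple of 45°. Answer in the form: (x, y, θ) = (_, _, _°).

(x, y, θ) = (2.5, 7.5, 105°)

The pose lattice has 34·16 = 544 candidates. Test each by forward raycasting.
  (1.5, 5.5, 330°): beam 1 = 0.5176 ≠ 0.5774 ✗
  (2.5, 4.5, 240°): beam 1 = 3.6235 ≠ 0.5774 ✗
  (4.5, 5.5, 30°): beam 1 = 4.6587 ≠ 0.5774 ✗
  (5.5, 1.5, 60°): beam 1 = 0.5176 ≠ 0.5774 ✗
  (4.5, 4.5, 60°): beam 1 = 1.5529 ≠ 0.5774 ✗
  …
  (2.5, 7.5, 105°): r_1=0.5774, r_2=0.5176, r_3=0.5774, r_4=0.5176, r_5=1.0000, r_6=1.5529, r_7=3.0000 — all match ✓
Unique over the lattice → pose = (2.5, 7.5, 105°).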